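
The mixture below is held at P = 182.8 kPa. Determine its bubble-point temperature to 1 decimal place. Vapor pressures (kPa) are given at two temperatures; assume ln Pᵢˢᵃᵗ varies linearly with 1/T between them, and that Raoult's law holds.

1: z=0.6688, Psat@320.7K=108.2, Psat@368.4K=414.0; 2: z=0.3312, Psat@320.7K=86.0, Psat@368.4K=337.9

T = 340.1 K

Bubble-point temperature: ΣzᵢPᵢˢᵃᵗ(T) = P. Interpolate ln Pᵢˢᵃᵗ = aᵢ + bᵢ/T.
  T = 320.7 K: ΣzᵢPᵢˢᵃᵗ = 100.85 kPa
  T = 368.4 K: ΣzᵢPᵢˢᵃᵗ = 388.80 kPa
  T = 344.5 K: ΣzᵢPᵢˢᵃᵗ = 207.18 kPa
  T = 332.6 K: ΣzᵢPᵢˢᵃᵗ = 146.42 kPa
  T = 338.6 K: ΣzᵢPᵢˢᵃᵗ = 174.96 kPa
  T = 341.6 K: ΣzᵢPᵢˢᵃᵗ = 190.80 kPa
  T = 340.1 K: ΣzᵢPᵢˢᵃᵗ = 182.74 kPa
Interpolating between 340.1 K and 341.6 K gives T ≈ 340.1 K.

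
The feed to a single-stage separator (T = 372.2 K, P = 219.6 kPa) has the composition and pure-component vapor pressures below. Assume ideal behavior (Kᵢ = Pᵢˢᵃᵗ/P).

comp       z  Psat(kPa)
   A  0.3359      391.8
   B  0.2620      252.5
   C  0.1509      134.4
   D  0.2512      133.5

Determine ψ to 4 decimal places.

Raoult's law: Kᵢ = Pᵢˢᵃᵗ/P = Pᵢˢᵃᵗ/219.6.
  K_A = 391.8/219.6 = 1.784153, K_B = 252.5/219.6 = 1.149818, K_C = 134.4/219.6 = 0.612022, K_D = 133.5/219.6 = 0.607923
Material balance + equilibrium reduce to Σ zᵢ(Kᵢ−1)/(1+ψ(Kᵢ−1)) = 0.
Feasibility: ΣzᵢKᵢ = 1.1456, Σzᵢ/Kᵢ = 1.0759 — both > 1, two phases present.
Newton–Raphson from ψ = 0.5:
  ψ = 0.5000: g = 0.03059, g' = -0.2064 → ψ = 0.6482
  ψ = 0.6482: g = 0.00014, g' = -0.2056 → ψ = 0.6489
Converged at ψ = 0.6489.

ψ = 0.6489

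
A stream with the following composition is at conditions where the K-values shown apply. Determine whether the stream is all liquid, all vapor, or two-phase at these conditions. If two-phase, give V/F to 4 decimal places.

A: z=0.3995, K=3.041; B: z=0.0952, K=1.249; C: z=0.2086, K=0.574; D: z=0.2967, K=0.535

ΣzᵢKᵢ = 1.6123; Σzᵢ/Kᵢ = 1.1256.
Both exceed 1, so a two-phase solution exists.
Let ψ = V/F and solve Σ zᵢ(Kᵢ−1)/(1+ψ(Kᵢ−1)) = 0.
Newton iteration, ψ⁰ = 0.5:
  ψ = 0.5000: g = 0.13196, g' = -0.5823 → ψ = 0.7266
  ψ = 0.7266: g = 0.01139, g' = -0.4999 → ψ = 0.7494
  ψ = 0.7494: g = 0.00003, g' = -0.4971 → ψ = 0.7495
Converged at ψ = 0.7495.

two-phase, V/F = 0.7495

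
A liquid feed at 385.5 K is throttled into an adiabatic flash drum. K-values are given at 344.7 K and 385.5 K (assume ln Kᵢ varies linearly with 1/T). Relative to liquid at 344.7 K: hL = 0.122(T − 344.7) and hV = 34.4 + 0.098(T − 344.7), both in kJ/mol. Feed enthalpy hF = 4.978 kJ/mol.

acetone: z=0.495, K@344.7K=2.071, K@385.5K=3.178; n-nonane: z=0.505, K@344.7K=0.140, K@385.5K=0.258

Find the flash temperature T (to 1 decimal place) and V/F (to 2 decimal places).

T = 347.4 K, V/F = 0.14

Adiabatic flash: solve Rachford–Rice at each trial T, then check hF = ψ·hV(T) + (1−ψ)·hL(T).
  T = 344.7 K: K = (2.071, 0.140), RR gives ψ = 0.104, H_out = 3.580 kJ/mol
  T = 385.5 K: K = (3.178, 0.258), RR gives ψ = 0.435, H_out = 19.524 kJ/mol
  T = 365.1 K: K = (2.596, 0.193), RR gives ψ = 0.297, H_out = 12.570 kJ/mol
  T = 354.9 K: K = (2.326, 0.165), RR gives ψ = 0.212, H_out = 8.495 kJ/mol
  T = 349.8 K: K = (2.197, 0.152), RR gives ψ = 0.162, H_out = 6.175 kJ/mol
  T = 347.2 K: K = (2.132, 0.146), RR gives ψ = 0.134, H_out = 4.892 kJ/mol
  T = 348.5 K: K = (2.164, 0.149), RR gives ψ = 0.148, H_out = 5.543 kJ/mol
Linear interpolation between T = 347.2 (H_out = 4.892) and T = 348.5 (H_out = 5.543) on hF = 4.978 gives T ≈ 347.4 K, at which ψ = 0.14.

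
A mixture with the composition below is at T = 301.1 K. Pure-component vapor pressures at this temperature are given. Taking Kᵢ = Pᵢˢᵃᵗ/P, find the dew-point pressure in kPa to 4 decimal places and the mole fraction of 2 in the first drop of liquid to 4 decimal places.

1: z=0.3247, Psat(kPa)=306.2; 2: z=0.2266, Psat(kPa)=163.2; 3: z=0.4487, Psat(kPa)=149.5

At the dew point ψ → 1, so Σzᵢ/Kᵢ = 1 with Kᵢ = Pᵢˢᵃᵗ/P ⇒ 1/P = Σzᵢ/Pᵢˢᵃᵗ.
1/P = 0.3247/306.2 + 0.2266/163.2 + 0.4487/149.5 = 0.0054502 ⇒ P = 183.4783 kPa
xᵢ = zᵢP/Pᵢˢᵃᵗ ⇒ x_2 = 0.2266·183.4783/163.2 = 0.2548

Pdew = 183.4783 kPa, x_2 = 0.2548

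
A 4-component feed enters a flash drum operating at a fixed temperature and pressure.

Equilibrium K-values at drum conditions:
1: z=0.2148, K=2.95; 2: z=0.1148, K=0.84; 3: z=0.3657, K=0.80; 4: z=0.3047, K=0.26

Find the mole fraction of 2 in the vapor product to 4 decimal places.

Rachford–Rice: g(ψ) = Σ zᵢ(Kᵢ−1)/(1+ψ(Kᵢ−1)) = 0.
Check two-phase: ΣzᵢKᵢ = 1.1019 > 1 and Σzᵢ/Kᵢ = 1.8385 > 1, so g(0) = 0.1019 > 0 and g(1) = -0.8385 < 0.
Iterate (Newton) starting at ψ = 0.5:
  ψ = 0.5000: g = -0.24705, g' = -0.6513 → ψ = 0.1207
  ψ = 0.1207: g = -0.00221, g' = -0.7548 → ψ = 0.1178
Converged at ψ = 0.1178.
Compositions from xᵢ = zᵢ/(1+ψ(Kᵢ−1)), yᵢ = Kᵢxᵢ:
  1: x = 0.1747, y = 0.5153
  2: x = 0.1170, y = 0.0983
  3: x = 0.3745, y = 0.2996
  4: x = 0.3338, y = 0.0868

y_2 = 0.0983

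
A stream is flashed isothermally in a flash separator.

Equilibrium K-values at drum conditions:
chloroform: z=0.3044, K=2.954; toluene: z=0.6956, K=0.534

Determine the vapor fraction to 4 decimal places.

Let ψ = V/F and solve Σ zᵢ(Kᵢ−1)/(1+ψ(Kᵢ−1)) = 0.
g(0) = ΣzᵢKᵢ − 1 = 0.2706 and g(1) = 1 − Σzᵢ/Kᵢ = -0.4057, so a root lies in (0, 1).
Iterate (Newton) starting at ψ = 0.5:
  ψ = 0.5000: g = -0.12176, g' = -0.5541 → ψ = 0.2803
  ψ = 0.2803: g = 0.01148, g' = -0.6851 → ψ = 0.2970
  ψ = 0.2970: g = 0.00014, g' = -0.6688 → ψ = 0.2972
Converged at ψ = 0.2972.

ψ = 0.2972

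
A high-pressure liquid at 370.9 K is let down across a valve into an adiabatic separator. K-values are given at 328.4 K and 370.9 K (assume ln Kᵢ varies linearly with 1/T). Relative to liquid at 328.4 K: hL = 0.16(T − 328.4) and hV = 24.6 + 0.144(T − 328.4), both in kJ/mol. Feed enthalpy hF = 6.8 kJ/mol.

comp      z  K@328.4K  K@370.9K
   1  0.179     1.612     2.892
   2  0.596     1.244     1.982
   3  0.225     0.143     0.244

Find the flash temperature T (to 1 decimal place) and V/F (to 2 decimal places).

Adiabatic flash: solve Rachford–Rice at each trial T, then check hF = ψ·hV(T) + (1−ψ)·hL(T).
  T = 328.4 K: K = (1.612, 1.244, 0.143), RR gives ψ = 0.211, H_out = 5.186 kJ/mol
  T = 370.9 K: K = (2.892, 1.982, 0.244), RR gives ψ = 0.828, H_out = 26.605 kJ/mol
  T = 349.6 K: K = (2.196, 1.592, 0.190), RR gives ψ = 0.638, H_out = 18.872 kJ/mol
  T = 339.0 K: K = (1.891, 1.413, 0.165), RR gives ψ = 0.486, H_out = 13.578 kJ/mol
  T = 333.7 K: K = (1.748, 1.327, 0.154), RR gives ψ = 0.374, H_out = 10.006 kJ/mol
  T = 331.0 K: K = (1.678, 1.284, 0.148), RR gives ψ = 0.299, H_out = 7.759 kJ/mol
  T = 329.7 K: K = (1.645, 1.264, 0.146), RR gives ψ = 0.257, H_out = 6.531 kJ/mol
Linear interpolation between T = 329.7 (H_out = 6.531) and T = 331.0 (H_out = 7.759) on hF = 6.8 gives T ≈ 330.0 K, at which ψ = 0.27.

T = 330.0 K, V/F = 0.27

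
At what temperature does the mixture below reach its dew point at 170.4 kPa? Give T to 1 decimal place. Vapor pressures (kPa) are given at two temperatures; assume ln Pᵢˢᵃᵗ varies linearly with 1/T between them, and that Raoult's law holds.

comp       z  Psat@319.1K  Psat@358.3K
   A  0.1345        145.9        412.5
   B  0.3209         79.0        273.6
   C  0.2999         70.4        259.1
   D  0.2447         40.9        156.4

Dew-point temperature: Σzᵢ·P/Pᵢˢᵃᵗ(T) = 1. Interpolate ln Pᵢˢᵃᵗ = aᵢ + bᵢ/T.
  T = 319.1 K: ΣzᵢP/Pᵢˢᵃᵗ = 2.5946
  T = 358.3 K: ΣzᵢP/Pᵢˢᵃᵗ = 0.7193
  T = 338.7 K: ΣzᵢP/Pᵢˢᵃᵗ = 1.3153
  T = 348.5 K: ΣzᵢP/Pᵢˢᵃᵗ = 0.9643
  T = 343.6 K: ΣzᵢP/Pᵢˢᵃᵗ = 1.1237
  T = 346.1 K: ΣzᵢP/Pᵢˢᵃᵗ = 1.0387
Interpolating between 346.1 K and 348.5 K gives T ≈ 347.3 K.

T = 347.3 K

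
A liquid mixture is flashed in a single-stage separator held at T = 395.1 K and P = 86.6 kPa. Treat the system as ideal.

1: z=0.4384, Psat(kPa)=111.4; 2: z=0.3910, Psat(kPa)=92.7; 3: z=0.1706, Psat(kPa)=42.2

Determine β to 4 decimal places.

β = 0.6577

Raoult's law: Kᵢ = Pᵢˢᵃᵗ/P = Pᵢˢᵃᵗ/86.6.
  K_1 = 111.4/86.6 = 1.286374, K_2 = 92.7/86.6 = 1.070439, K_3 = 42.2/86.6 = 0.487298
Rachford–Rice: g(β) = Σ zᵢ(Kᵢ−1)/(1+β(Kᵢ−1)) = 0.
Check two-phase: ΣzᵢKᵢ = 1.0656 > 1 and Σzᵢ/Kᵢ = 1.0562 > 1, so g(0) = 0.0656 > 0 and g(1) = -0.0562 < 0.
Newton iteration, β⁰ = 0.5:
  β = 0.5000: g = 0.01881, g' = -0.1104 → β = 0.6703
  β = 0.6703: g = -0.00164, g' = -0.1312 → β = 0.6578
  β = 0.6578: g = -0.00001, g' = -0.1293 → β = 0.6577
Converged at β = 0.6577.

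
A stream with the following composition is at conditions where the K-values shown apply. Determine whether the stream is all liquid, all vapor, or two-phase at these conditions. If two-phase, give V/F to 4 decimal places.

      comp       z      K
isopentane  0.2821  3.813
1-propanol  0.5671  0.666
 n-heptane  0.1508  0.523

two-phase, V/F = 0.5149

ΣzᵢKᵢ = 1.5322; Σzᵢ/Kᵢ = 1.2138.
Both exceed 1, so a two-phase solution exists.
Rachford–Rice: g(ψ) = Σ zᵢ(Kᵢ−1)/(1+ψ(Kᵢ−1)) = 0.
Newton–Raphson from ψ = 0.44:
  ψ = 0.4400: g = 0.04154, g' = -0.5877 → ψ = 0.5107
  ψ = 0.5107: g = 0.00222, g' = -0.5279 → ψ = 0.5149
Converged at ψ = 0.5149.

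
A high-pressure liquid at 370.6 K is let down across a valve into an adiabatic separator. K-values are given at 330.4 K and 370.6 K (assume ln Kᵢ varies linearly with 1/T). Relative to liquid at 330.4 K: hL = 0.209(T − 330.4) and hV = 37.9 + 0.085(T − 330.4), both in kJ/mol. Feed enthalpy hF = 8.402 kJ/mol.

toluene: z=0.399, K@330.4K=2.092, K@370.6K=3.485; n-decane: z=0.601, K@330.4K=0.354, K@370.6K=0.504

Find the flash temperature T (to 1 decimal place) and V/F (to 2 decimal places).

Adiabatic flash: solve Rachford–Rice at each trial T, then check hF = ψ·hV(T) + (1−ψ)·hL(T).
  T = 330.4 K: K = (2.092, 0.354), RR gives ψ = 0.067, H_out = 2.550 kJ/mol
  T = 370.6 K: K = (3.485, 0.504), RR gives ψ = 0.563, H_out = 26.919 kJ/mol
  T = 350.5 K: K = (2.740, 0.427), RR gives ψ = 0.351, H_out = 16.613 kJ/mol
  T = 340.4 K: K = (2.402, 0.390), RR gives ψ = 0.225, H_out = 10.337 kJ/mol
  T = 335.4 K: K = (2.244, 0.372), RR gives ψ = 0.152, H_out = 6.705 kJ/mol
  T = 337.9 K: K = (2.322, 0.381), RR gives ψ = 0.190, H_out = 8.577 kJ/mol
  T = 336.6 K: K = (2.281, 0.376), RR gives ψ = 0.170, H_out = 7.619 kJ/mol
Linear interpolation between T = 336.6 (H_out = 7.619) and T = 337.9 (H_out = 8.577) on hF = 8.402 gives T ≈ 337.7 K, at which ψ = 0.19.

T = 337.7 K, V/F = 0.19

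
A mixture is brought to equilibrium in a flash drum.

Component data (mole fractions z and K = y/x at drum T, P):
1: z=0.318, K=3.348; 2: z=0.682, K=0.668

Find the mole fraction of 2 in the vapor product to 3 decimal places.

y_2 = 0.585

Binary case is linear: z₁(K₁−1)(1+V/F(K₂−1)) + z₂(K₂−1)(1+V/F(K₁−1)) = 0
⇒ V/F = [z₁(K₁−1)+z₂(K₂−1)] / [−(K₁−1)(K₂−1)] = 0.5202/0.7795 = 0.667
Compositions from xᵢ = zᵢ/(1+V/F(Kᵢ−1)), yᵢ = Kᵢxᵢ:
  1: x = 0.124, y = 0.415
  2: x = 0.876, y = 0.585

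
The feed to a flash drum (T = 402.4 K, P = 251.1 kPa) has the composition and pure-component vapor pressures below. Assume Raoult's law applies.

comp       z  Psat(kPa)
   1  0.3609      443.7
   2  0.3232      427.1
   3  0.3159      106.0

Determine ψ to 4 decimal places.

ψ = 0.7542

Raoult's law: Kᵢ = Pᵢˢᵃᵗ/P = Pᵢˢᵃᵗ/251.1.
  K_1 = 443.7/251.1 = 1.767025, K_2 = 427.1/251.1 = 1.700916, K_3 = 106.0/251.1 = 0.422143
Material balance + equilibrium reduce to Σ zᵢ(Kᵢ−1)/(1+ψ(Kᵢ−1)) = 0.
g(0) = ΣzᵢKᵢ − 1 = 0.3208 and g(1) = 1 − Σzᵢ/Kᵢ = -0.1426, so a root lies in (0, 1).
Iterate (Newton) starting at ψ = 0.5:
  ψ = 0.5000: g = 0.11111, g' = -0.4066 → ψ = 0.7733
  ψ = 0.7733: g = -0.00933, g' = -0.4952 → ψ = 0.7544
  ψ = 0.7544: g = -0.00010, g' = -0.4847 → ψ = 0.7542
Converged at ψ = 0.7542.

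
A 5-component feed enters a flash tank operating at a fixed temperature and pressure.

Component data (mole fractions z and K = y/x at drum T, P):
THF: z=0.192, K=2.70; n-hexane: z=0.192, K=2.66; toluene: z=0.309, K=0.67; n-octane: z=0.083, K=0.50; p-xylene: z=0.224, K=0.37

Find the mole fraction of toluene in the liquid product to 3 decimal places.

x_toluene = 0.362

Material balance + equilibrium reduce to Σ zᵢ(Kᵢ−1)/(1+ψ(Kᵢ−1)) = 0.
Feasibility: ΣzᵢKᵢ = 1.361, Σzᵢ/Kᵢ = 1.376 — both > 1, two phases present.
Iterate (Newton) starting at ψ = 0.51:
  ψ = 0.510: g = -0.0388, g' = -0.593 → ψ = 0.445
Converged at ψ = 0.445.
Compositions from xᵢ = zᵢ/(1+ψ(Kᵢ−1)), yᵢ = Kᵢxᵢ:
  THF: x = 0.109, y = 0.295
  n-hexane: x = 0.110, y = 0.294
  toluene: x = 0.362, y = 0.243
  n-octane: x = 0.107, y = 0.053
  p-xylene: x = 0.311, y = 0.115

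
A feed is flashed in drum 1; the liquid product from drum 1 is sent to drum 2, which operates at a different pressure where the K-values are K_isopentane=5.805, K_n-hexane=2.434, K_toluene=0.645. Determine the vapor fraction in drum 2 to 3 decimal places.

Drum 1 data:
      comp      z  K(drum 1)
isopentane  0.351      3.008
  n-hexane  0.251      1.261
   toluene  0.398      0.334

Drum 1:
Material balance + equilibrium reduce to Σ zᵢ(Kᵢ−1)/(1+ψ₁(Kᵢ−1)) = 0.
Feasibility: ΣzᵢKᵢ = 1.505, Σzᵢ/Kᵢ = 1.507 — both > 1, two phases present.
Newton–Raphson from ψ₁ = 0.5:
  ψ₁ = 0.500: g = 0.0122, g' = -0.763 → ψ₁ = 0.516
Converged at ψ₁ = 0.516.
Drum-1 compositions:
  isopentane: x = 0.172, y = 0.519
  n-hexane: x = 0.221, y = 0.279
  toluene: x = 0.606, y = 0.203
Drum-2 feed = drum-1 liquid: z₂ = (0.1724, 0.2212, 0.6064).
Drum 2:
Rachford–Rice: g(ψ₂) = Σ zᵢ(Kᵢ−1)/(1+ψ₂(Kᵢ−1)) = 0.
g(0) = ΣzᵢKᵢ − 1 = 0.930 and g(1) = 1 − Σzᵢ/Kᵢ = -0.061, so a root lies in (0, 1).
Newton iteration, ψ₂⁰ = 0.7:
  ψ₂ = 0.700: g = 0.0617, g' = -0.458 → ψ₂ = 0.835
  ψ₂ = 0.835: g = 0.0037, g' = -0.407 → ψ₂ = 0.844
Converged at ψ₂ = 0.844.
  isopentane: x = 0.034, y = 0.198
  n-hexane: x = 0.100, y = 0.244
  toluene: x = 0.866, y = 0.558

V/F (drum 2) = 0.844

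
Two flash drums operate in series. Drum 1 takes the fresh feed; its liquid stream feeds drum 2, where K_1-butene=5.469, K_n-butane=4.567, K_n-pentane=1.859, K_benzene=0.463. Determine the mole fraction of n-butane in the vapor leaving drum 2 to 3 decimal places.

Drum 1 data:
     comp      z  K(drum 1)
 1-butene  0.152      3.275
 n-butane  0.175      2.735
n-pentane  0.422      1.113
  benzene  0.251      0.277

Drum 1:
Let ψ₁ = V/F and solve Σ zᵢ(Kᵢ−1)/(1+ψ₁(Kᵢ−1)) = 0.
g(0) = ΣzᵢKᵢ − 1 = 0.516 and g(1) = 1 − Σzᵢ/Kᵢ = -0.396, so a root lies in (0, 1).
Newton iteration, ψ₁⁰ = 0.48:
  ψ₁ = 0.480: g = 0.0983, g' = -0.649 → ψ₁ = 0.631
  ψ₁ = 0.631: g = -0.0025, g' = -0.701 → ψ₁ = 0.628
Converged at ψ₁ = 0.628.
Drum-1 compositions:
  1-butene: x = 0.063, y = 0.205
  n-butane: x = 0.084, y = 0.229
  n-pentane: x = 0.394, y = 0.439
  benzene: x = 0.460, y = 0.127
Drum-2 feed = drum-1 liquid: z₂ = (0.0626, 0.0838, 0.3940, 0.4596).
Drum 2:
Newton–Raphson from ψ₂ = 0.62:
  ψ₂ = 0.620: g = 0.0181, g' = -0.613 → ψ₂ = 0.650
Converged at ψ₂ = 0.650.
  1-butene: x = 0.016, y = 0.088
  n-butane: x = 0.025, y = 0.115
  n-pentane: x = 0.253, y = 0.470
  benzene: x = 0.706, y = 0.327

y_n-butane (drum 2) = 0.115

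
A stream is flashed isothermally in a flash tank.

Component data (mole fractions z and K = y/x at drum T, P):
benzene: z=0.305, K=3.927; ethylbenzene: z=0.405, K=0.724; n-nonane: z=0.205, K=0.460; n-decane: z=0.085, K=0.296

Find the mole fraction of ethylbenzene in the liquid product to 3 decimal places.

Let ψ = V/F and solve Σ zᵢ(Kᵢ−1)/(1+ψ(Kᵢ−1)) = 0.
Feasibility: ΣzᵢKᵢ = 1.610, Σzᵢ/Kᵢ = 1.370 — both > 1, two phases present.
Newton–Raphson from ψ = 0.5:
  ψ = 0.500: g = -0.0113, g' = -0.685 → ψ = 0.484
Converged at ψ = 0.484.
Compositions from xᵢ = zᵢ/(1+ψ(Kᵢ−1)), yᵢ = Kᵢxᵢ:
  benzene: x = 0.126, y = 0.496
  ethylbenzene: x = 0.467, y = 0.338
  n-nonane: x = 0.277, y = 0.128
  n-decane: x = 0.129, y = 0.038

x_ethylbenzene = 0.467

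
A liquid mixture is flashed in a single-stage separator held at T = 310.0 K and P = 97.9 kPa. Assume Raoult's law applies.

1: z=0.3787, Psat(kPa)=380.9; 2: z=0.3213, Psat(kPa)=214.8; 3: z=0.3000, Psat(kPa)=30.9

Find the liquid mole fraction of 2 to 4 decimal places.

Raoult's law: Kᵢ = Pᵢˢᵃᵗ/P = Pᵢˢᵃᵗ/97.9.
  K_1 = 380.9/97.9 = 3.890705, K_2 = 214.8/97.9 = 2.194076, K_3 = 30.9/97.9 = 0.315628
Newton–Raphson from β = 0.5:
  β = 0.5000: g = 0.37579, g' = -1.0335 → β = 0.8636
Converged at β = 0.8636.
Compositions from xᵢ = zᵢ/(1+β(Kᵢ−1)), yᵢ = Kᵢxᵢ:
  1: x = 0.1083, y = 0.4214
  2: x = 0.1582, y = 0.3471
  3: x = 0.7335, y = 0.2315

x_2 = 0.1582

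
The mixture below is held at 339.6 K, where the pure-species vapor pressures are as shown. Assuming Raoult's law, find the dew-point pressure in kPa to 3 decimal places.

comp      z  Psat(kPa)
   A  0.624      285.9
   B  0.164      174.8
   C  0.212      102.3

Pdew = 192.562 kPa

At the dew point ψ → 1, so Σzᵢ/Kᵢ = 1 with Kᵢ = Pᵢˢᵃᵗ/P ⇒ 1/P = Σzᵢ/Pᵢˢᵃᵗ.
1/P = 0.624/285.9 + 0.164/174.8 + 0.212/102.3 = 0.005193 ⇒ P = 192.562 kPa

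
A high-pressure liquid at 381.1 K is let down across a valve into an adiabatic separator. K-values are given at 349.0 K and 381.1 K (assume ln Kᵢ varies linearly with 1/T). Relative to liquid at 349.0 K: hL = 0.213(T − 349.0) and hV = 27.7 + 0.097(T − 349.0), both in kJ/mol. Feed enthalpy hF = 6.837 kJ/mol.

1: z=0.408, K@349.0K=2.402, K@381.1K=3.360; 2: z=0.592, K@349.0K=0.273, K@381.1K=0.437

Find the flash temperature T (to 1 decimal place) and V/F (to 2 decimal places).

T = 355.0 K, V/F = 0.21

Adiabatic flash: solve Rachford–Rice at each trial T, then check hF = ψ·hV(T) + (1−ψ)·hL(T).
  T = 349.0 K: K = (2.402, 0.273), RR gives ψ = 0.139, H_out = 3.849 kJ/mol
  T = 381.1 K: K = (3.360, 0.437), RR gives ψ = 0.474, H_out = 18.198 kJ/mol
  T = 365.1 K: K = (2.863, 0.349), RR gives ψ = 0.309, H_out = 11.419 kJ/mol
  T = 357.1 K: K = (2.629, 0.310), RR gives ψ = 0.228, H_out = 7.822 kJ/mol
  T = 353.1 K: K = (2.516, 0.291), RR gives ψ = 0.185, H_out = 5.913 kJ/mol
  T = 355.1 K: K = (2.572, 0.300), RR gives ψ = 0.207, H_out = 6.879 kJ/mol
Linear interpolation between T = 353.1 (H_out = 5.913) and T = 355.1 (H_out = 6.879) on hF = 6.837 gives T ≈ 355.0 K, at which ψ = 0.21.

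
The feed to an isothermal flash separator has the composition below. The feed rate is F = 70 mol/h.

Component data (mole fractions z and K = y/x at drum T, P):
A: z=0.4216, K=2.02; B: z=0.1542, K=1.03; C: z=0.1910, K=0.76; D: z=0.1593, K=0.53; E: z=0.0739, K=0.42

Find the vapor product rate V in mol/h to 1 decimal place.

V = 52.7 mol/h

Rachford–Rice: g(ψ) = Σ zᵢ(Kᵢ−1)/(1+ψ(Kᵢ−1)) = 0.
Feasibility: ΣzᵢKᵢ = 1.2711, Σzᵢ/Kᵢ = 1.0863 — both > 1, two phases present.
Newton iteration, ψ⁰ = 0.5:
  ψ = 0.5000: g = 0.07902, g' = -0.3162 → ψ = 0.7499
  ψ = 0.7499: g = 0.00080, g' = -0.3191 → ψ = 0.7524
Converged at ψ = 0.7524.
Then V = ψ·F = 0.7524·70 = 52.7 mol/h and L = F − V = 17.3 mol/h.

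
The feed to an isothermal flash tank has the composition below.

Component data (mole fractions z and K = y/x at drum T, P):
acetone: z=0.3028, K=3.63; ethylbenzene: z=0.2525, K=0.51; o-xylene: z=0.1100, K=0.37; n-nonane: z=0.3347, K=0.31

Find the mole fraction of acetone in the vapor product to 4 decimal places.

y_acetone = 0.6837

Let ψ = V/F and solve Σ zᵢ(Kᵢ−1)/(1+ψ(Kᵢ−1)) = 0.
Feasibility: ΣzᵢKᵢ = 1.3724, Σzᵢ/Kᵢ = 1.9555 — both > 1, two phases present.
Newton iteration, ψ⁰ = 0.36:
  ψ = 0.3600: g = -0.13806, g' = -0.9971 → ψ = 0.2215
  ψ = 0.2215: g = 0.01123, g' = -1.1935 → ψ = 0.2310
Converged at ψ = 0.2310.
Compositions from xᵢ = zᵢ/(1+ψ(Kᵢ−1)), yᵢ = Kᵢxᵢ:
  acetone: x = 0.1884, y = 0.6837
  ethylbenzene: x = 0.2847, y = 0.1452
  o-xylene: x = 0.1287, y = 0.0476
  n-nonane: x = 0.3982, y = 0.1234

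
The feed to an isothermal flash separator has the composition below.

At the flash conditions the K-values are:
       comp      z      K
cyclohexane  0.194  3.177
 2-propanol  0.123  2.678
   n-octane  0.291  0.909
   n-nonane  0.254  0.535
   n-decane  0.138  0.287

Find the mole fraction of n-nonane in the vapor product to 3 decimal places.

Newton iteration, ψ⁰ = 0.43:
  ψ = 0.430: g = 0.0209, g' = -0.596 → ψ = 0.465
Converged at ψ = 0.465.
Compositions from xᵢ = zᵢ/(1+ψ(Kᵢ−1)), yᵢ = Kᵢxᵢ:
  cyclohexane: x = 0.096, y = 0.306
  2-propanol: x = 0.069, y = 0.185
  n-octane: x = 0.304, y = 0.276
  n-nonane: x = 0.324, y = 0.173
  n-decane: x = 0.207, y = 0.059

y_n-nonane = 0.173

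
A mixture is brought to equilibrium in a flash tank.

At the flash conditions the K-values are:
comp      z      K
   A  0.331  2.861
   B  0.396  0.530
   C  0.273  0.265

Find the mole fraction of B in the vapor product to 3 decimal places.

Rachford–Rice: g(β) = Σ zᵢ(Kᵢ−1)/(1+β(Kᵢ−1)) = 0.
g(0) = ΣzᵢKᵢ − 1 = 0.229 and g(1) = 1 − Σzᵢ/Kᵢ = -0.893, so a root lies in (0, 1).
Newton–Raphson from β = 0.5:
  β = 0.500: g = -0.2415, g' = -0.826 → β = 0.208
  β = 0.208: g = 0.0013, g' = -0.909 → β = 0.209
Converged at β = 0.209.
Compositions from xᵢ = zᵢ/(1+β(Kᵢ−1)), yᵢ = Kᵢxᵢ:
  A: x = 0.238, y = 0.682
  B: x = 0.439, y = 0.233
  C: x = 0.323, y = 0.085

y_B = 0.233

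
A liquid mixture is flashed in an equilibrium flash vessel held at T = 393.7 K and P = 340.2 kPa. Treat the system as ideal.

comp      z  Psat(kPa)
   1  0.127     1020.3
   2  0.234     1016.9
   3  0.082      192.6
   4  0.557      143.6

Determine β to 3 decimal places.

β = 0.324

Raoult's law: Kᵢ = Pᵢˢᵃᵗ/P = Pᵢˢᵃᵗ/340.2.
  K_1 = 1020.3/340.2 = 2.99912, K_2 = 1016.9/340.2 = 2.98912, K_3 = 192.6/340.2 = 0.56614, K_4 = 143.6/340.2 = 0.42210
Material balance + equilibrium reduce to Σ zᵢ(Kᵢ−1)/(1+β(Kᵢ−1)) = 0.
Check two-phase: ΣzᵢKᵢ = 1.362 > 1 and Σzᵢ/Kᵢ = 1.585 > 1, so g(0) = 0.362 > 0 and g(1) = -0.585 < 0.
Newton iteration, β⁰ = 0.33:
  β = 0.330: g = -0.0053, g' = -0.827 → β = 0.324
Converged at β = 0.324.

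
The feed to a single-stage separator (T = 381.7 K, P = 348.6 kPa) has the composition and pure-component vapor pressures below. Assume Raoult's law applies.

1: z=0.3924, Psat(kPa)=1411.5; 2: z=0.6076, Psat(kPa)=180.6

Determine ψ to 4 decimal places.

Raoult's law: Kᵢ = Pᵢˢᵃᵗ/P = Pᵢˢᵃᵗ/348.6.
  K_1 = 1411.5/348.6 = 4.049053, K_2 = 180.6/348.6 = 0.518072
Rachford–Rice: g(ψ) = Σ zᵢ(Kᵢ−1)/(1+ψ(Kᵢ−1)) = 0.
Feasibility: ΣzᵢKᵢ = 1.9036, Σzᵢ/Kᵢ = 1.2697 — both > 1, two phases present.
Binary case is linear: z₁(K₁−1)(1+ψ(K₂−1)) + z₂(K₂−1)(1+ψ(K₁−1)) = 0
⇒ ψ = [z₁(K₁−1)+z₂(K₂−1)] / [−(K₁−1)(K₂−1)] = 0.90363/1.46942 = 0.6150

ψ = 0.6150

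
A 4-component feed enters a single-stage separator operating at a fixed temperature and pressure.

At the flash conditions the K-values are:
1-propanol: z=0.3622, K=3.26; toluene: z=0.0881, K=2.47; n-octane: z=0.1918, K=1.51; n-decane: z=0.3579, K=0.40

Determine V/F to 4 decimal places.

Material balance + equilibrium reduce to Σ zᵢ(Kᵢ−1)/(1+V/F(Kᵢ−1)) = 0.
Feasibility: ΣzᵢKᵢ = 1.8312, Σzᵢ/Kᵢ = 1.1685 — both > 1, two phases present.
Iterate (Newton) starting at V/F = 0.65:
  V/F = 0.6500: g = 0.11920, g' = -0.7277 → V/F = 0.8138
  V/F = 0.8138: g = -0.00325, g' = -0.7859 → V/F = 0.8097
Converged at V/F = 0.8097.

V/F = 0.8097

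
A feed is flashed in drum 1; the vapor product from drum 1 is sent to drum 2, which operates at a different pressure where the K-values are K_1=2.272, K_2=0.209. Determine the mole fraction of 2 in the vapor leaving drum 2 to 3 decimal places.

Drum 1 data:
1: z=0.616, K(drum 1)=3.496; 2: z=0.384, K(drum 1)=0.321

Drum 1:
Let ψ₁ = V/F and solve Σ zᵢ(Kᵢ−1)/(1+ψ₁(Kᵢ−1)) = 0.
g(0) = ΣzᵢKᵢ − 1 = 1.277 and g(1) = 1 − Σzᵢ/Kᵢ = -0.372, so a root lies in (0, 1).
Newton iteration, ψ₁⁰ = 0.48:
  ψ₁ = 0.480: g = 0.3127, g' = -1.184 → ψ₁ = 0.744
  ψ₁ = 0.744: g = 0.0111, g' = -1.193 → ψ₁ = 0.753
Converged at ψ₁ = 0.753.
Drum-1 compositions:
  1: x = 0.214, y = 0.748
  2: x = 0.786, y = 0.252
Drum-2 feed = drum-1 vapor: z₂ = (0.7476, 0.2524).
Drum 2:
Material balance + equilibrium reduce to Σ zᵢ(Kᵢ−1)/(1+ψ₂(Kᵢ−1)) = 0.
Check two-phase: ΣzᵢKᵢ = 1.751 > 1 and Σzᵢ/Kᵢ = 1.536 > 1, so g(0) = 0.751 > 0 and g(1) = -0.536 < 0.
Binary case is linear: z₁(K₁−1)(1+ψ₂(K₂−1)) + z₂(K₂−1)(1+ψ₂(K₁−1)) = 0
⇒ ψ₂ = [z₁(K₁−1)+z₂(K₂−1)] / [−(K₁−1)(K₂−1)] = 0.7514/1.0062 = 0.747
  1: x = 0.383, y = 0.871
  2: x = 0.617, y = 0.129

y_2 (drum 2) = 0.129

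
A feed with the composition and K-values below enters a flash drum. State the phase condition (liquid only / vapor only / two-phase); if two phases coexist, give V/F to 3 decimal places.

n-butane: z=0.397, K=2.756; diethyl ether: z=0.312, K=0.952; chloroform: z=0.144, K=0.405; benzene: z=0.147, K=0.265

two-phase, V/F = 0.596

ΣzᵢKᵢ = 1.488; Σzᵢ/Kᵢ = 1.382.
Both exceed 1, so a two-phase solution exists.
Material balance + equilibrium reduce to Σ zᵢ(Kᵢ−1)/(1+ψ(Kᵢ−1)) = 0.
Newton–Raphson from ψ = 0.5:
  ψ = 0.500: g = 0.0631, g' = -0.650 → ψ = 0.597
  ψ = 0.597: g = -0.0005, g' = -0.667 → ψ = 0.596
Converged at ψ = 0.596.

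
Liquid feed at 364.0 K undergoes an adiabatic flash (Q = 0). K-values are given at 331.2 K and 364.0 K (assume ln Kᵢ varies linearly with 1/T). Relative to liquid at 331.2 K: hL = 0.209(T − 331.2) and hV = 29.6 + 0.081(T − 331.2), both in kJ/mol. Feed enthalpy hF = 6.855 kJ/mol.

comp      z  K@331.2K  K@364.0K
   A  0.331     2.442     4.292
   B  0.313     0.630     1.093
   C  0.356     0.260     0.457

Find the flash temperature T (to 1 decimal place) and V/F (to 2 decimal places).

Adiabatic flash: solve Rachford–Rice at each trial T, then check hF = ψ·hV(T) + (1−ψ)·hL(T).
  T = 331.2 K: K = (2.442, 0.630, 0.260), RR gives ψ = 0.116, H_out = 3.423 kJ/mol
  T = 364.0 K: K = (4.292, 1.093, 0.457), RR gives ψ = 0.775, H_out = 26.551 kJ/mol
  T = 347.6 K: K = (3.281, 0.841, 0.349), RR gives ψ = 0.438, H_out = 15.476 kJ/mol
  T = 339.4 K: K = (2.841, 0.730, 0.302), RR gives ψ = 0.283, H_out = 9.785 kJ/mol
  T = 335.3 K: K = (2.636, 0.679, 0.281), RR gives ψ = 0.202, H_out = 6.729 kJ/mol
  T = 337.4 K: K = (2.740, 0.705, 0.292), RR gives ψ = 0.244, H_out = 8.319 kJ/mol
Linear interpolation between T = 335.3 (H_out = 6.729) and T = 337.4 (H_out = 8.319) on hF = 6.855 gives T ≈ 335.5 K, at which ψ = 0.21.

T = 335.5 K, V/F = 0.21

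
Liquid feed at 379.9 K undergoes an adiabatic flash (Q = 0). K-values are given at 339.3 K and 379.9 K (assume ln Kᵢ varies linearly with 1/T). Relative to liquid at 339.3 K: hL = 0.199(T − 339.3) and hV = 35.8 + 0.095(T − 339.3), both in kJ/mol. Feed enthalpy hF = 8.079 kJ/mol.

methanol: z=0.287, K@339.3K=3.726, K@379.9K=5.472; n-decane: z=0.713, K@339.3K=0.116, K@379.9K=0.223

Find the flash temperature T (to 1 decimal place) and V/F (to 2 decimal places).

T = 357.0 K, V/F = 0.13

Adiabatic flash: solve Rachford–Rice at each trial T, then check hF = ψ·hV(T) + (1−ψ)·hL(T).
  T = 339.3 K: K = (3.726, 0.116), RR gives ψ = 0.063, H_out = 2.259 kJ/mol
  T = 379.9 K: K = (5.472, 0.223), RR gives ψ = 0.210, H_out = 14.709 kJ/mol
  T = 359.6 K: K = (4.565, 0.164), RR gives ψ = 0.143, H_out = 8.864 kJ/mol
  T = 349.5 K: K = (4.138, 0.139), RR gives ψ = 0.106, H_out = 5.713 kJ/mol
  T = 354.6 K: K = (4.351, 0.151), RR gives ψ = 0.125, H_out = 7.331 kJ/mol
  T = 357.1 K: K = (4.457, 0.157), RR gives ψ = 0.134, H_out = 8.104 kJ/mol
  T = 355.9 K: K = (4.406, 0.154), RR gives ψ = 0.130, H_out = 7.735 kJ/mol
Linear interpolation between T = 355.9 (H_out = 7.735) and T = 357.1 (H_out = 8.104) on hF = 8.079 gives T ≈ 357.0 K, at which ψ = 0.13.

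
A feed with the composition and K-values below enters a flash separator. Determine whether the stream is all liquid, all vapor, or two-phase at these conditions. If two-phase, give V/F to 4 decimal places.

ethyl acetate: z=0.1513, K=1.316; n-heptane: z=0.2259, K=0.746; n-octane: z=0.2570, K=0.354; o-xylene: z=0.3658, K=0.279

all liquid

ΣzᵢKᵢ = 0.5607; Σzᵢ/Kᵢ = 2.4549.
Since ΣzᵢKᵢ < 1 the mixture is below its bubble point — single liquid phase.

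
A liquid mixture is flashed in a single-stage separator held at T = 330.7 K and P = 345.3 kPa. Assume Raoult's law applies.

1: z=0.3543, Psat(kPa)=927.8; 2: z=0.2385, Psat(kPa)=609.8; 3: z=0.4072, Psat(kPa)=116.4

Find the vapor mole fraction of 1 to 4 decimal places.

Raoult's law: Kᵢ = Pᵢˢᵃᵗ/P = Pᵢˢᵃᵗ/345.3.
  K_1 = 927.8/345.3 = 2.686939, K_2 = 609.8/345.3 = 1.766001, K_3 = 116.4/345.3 = 0.337098
Material balance + equilibrium reduce to Σ zᵢ(Kᵢ−1)/(1+ψ(Kᵢ−1)) = 0.
Feasibility: ΣzᵢKᵢ = 1.5104, Σzᵢ/Kᵢ = 1.4749 — both > 1, two phases present.
Newton–Raphson from ψ = 0.33:
  ψ = 0.3300: g = 0.18425, g' = -0.7984 → ψ = 0.5608
  ψ = 0.5608: g = 0.00528, g' = -0.7881 → ψ = 0.5675
Converged at ψ = 0.5675.
Compositions from xᵢ = zᵢ/(1+ψ(Kᵢ−1)), yᵢ = Kᵢxᵢ:
  1: x = 0.1810, y = 0.4864
  2: x = 0.1662, y = 0.2936
  3: x = 0.6527, y = 0.2200

y_1 = 0.4864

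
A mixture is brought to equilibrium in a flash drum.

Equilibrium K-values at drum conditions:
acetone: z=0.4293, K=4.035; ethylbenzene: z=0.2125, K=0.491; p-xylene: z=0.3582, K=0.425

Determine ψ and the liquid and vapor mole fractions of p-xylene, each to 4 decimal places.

ψ = 0.5907, x_p-xylene = 0.5424, y_p-xylene = 0.2305

Let ψ = V/F and solve Σ zᵢ(Kᵢ−1)/(1+ψ(Kᵢ−1)) = 0.
g(0) = ΣzᵢKᵢ − 1 = 0.9888 and g(1) = 1 − Σzᵢ/Kᵢ = -0.3820, so a root lies in (0, 1).
Iterate (Newton) starting at ψ = 0.36:
  ψ = 0.3600: g = 0.23048, g' = -1.1739 → ψ = 0.5563
  ψ = 0.5563: g = 0.03090, g' = -0.9103 → ψ = 0.5903
  ψ = 0.5903: g = 0.00034, g' = -0.8914 → ψ = 0.5907
Converged at ψ = 0.5907.
Compositions from xᵢ = zᵢ/(1+ψ(Kᵢ−1)), yᵢ = Kᵢxᵢ:
  acetone: x = 0.1537, y = 0.6203
  ethylbenzene: x = 0.3039, y = 0.1492
  p-xylene: x = 0.5424, y = 0.2305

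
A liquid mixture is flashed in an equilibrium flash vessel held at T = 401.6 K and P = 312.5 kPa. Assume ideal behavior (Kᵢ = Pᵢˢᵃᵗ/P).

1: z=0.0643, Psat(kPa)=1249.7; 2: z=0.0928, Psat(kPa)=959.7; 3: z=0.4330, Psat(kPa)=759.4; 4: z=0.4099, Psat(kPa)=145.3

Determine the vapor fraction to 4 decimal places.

Raoult's law: Kᵢ = Pᵢˢᵃᵗ/P = Pᵢˢᵃᵗ/312.5.
  K_1 = 1249.7/312.5 = 3.999040, K_2 = 959.7/312.5 = 3.071040, K_3 = 759.4/312.5 = 2.430080, K_4 = 145.3/312.5 = 0.464960
Rachford–Rice: g(ψ) = Σ zᵢ(Kᵢ−1)/(1+ψ(Kᵢ−1)) = 0.
Feasibility: ΣzᵢKᵢ = 1.7849, Σzᵢ/Kᵢ = 1.1061 — both > 1, two phases present.
Iterate (Newton) starting at ψ = 0.5:
  ψ = 0.5000: g = 0.23321, g' = -0.7084 → ψ = 0.8292
  ψ = 0.8292: g = 0.01512, g' = -0.6659 → ψ = 0.8519
  ψ = 0.8519: g = -0.00009, g' = -0.6740 → ψ = 0.8518
Converged at ψ = 0.8518.

ψ = 0.8518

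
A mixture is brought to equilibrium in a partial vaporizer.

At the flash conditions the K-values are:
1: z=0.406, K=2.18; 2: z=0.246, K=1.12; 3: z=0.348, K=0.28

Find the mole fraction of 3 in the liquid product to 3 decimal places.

Rachford–Rice: g(ψ) = Σ zᵢ(Kᵢ−1)/(1+ψ(Kᵢ−1)) = 0.
g(0) = ΣzᵢKᵢ − 1 = 0.258 and g(1) = 1 − Σzᵢ/Kᵢ = -0.649, so a root lies in (0, 1).
Newton–Raphson from ψ = 0.6:
  ψ = 0.600: g = -0.1331, g' = -0.756 → ψ = 0.424
  ψ = 0.424: g = -0.0132, g' = -0.628 → ψ = 0.403
Converged at ψ = 0.403.
Compositions from xᵢ = zᵢ/(1+ψ(Kᵢ−1)), yᵢ = Kᵢxᵢ:
  1: x = 0.275, y = 0.600
  2: x = 0.235, y = 0.263
  3: x = 0.490, y = 0.137

x_3 = 0.490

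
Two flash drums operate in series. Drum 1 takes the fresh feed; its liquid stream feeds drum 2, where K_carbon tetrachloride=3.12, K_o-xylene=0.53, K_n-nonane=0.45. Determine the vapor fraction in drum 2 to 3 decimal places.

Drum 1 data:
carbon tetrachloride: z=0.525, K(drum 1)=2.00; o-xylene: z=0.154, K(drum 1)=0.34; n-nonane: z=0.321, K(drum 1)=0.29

V/F (drum 2) = 0.501

Drum 1:
Rachford–Rice: g(ψ₁) = Σ zᵢ(Kᵢ−1)/(1+ψ₁(Kᵢ−1)) = 0.
g(0) = ΣzᵢKᵢ − 1 = 0.195 and g(1) = 1 − Σzᵢ/Kᵢ = -0.822, so a root lies in (0, 1).
Newton iteration, ψ₁⁰ = 0.5:
  ψ₁ = 0.500: g = -0.1551, g' = -0.772 → ψ₁ = 0.299
  ψ₁ = 0.299: g = -0.0119, g' = -0.676 → ψ₁ = 0.282
Converged at ψ₁ = 0.282.
Drum-1 compositions:
  carbon tetrachloride: x = 0.410, y = 0.819
  o-xylene: x = 0.189, y = 0.064
  n-nonane: x = 0.401, y = 0.116
Drum-2 feed = drum-1 liquid: z₂ = (0.4097, 0.1891, 0.4012).
Drum 2:
Material balance + equilibrium reduce to Σ zᵢ(Kᵢ−1)/(1+ψ₂(Kᵢ−1)) = 0.
g(0) = ΣzᵢKᵢ − 1 = 0.559 and g(1) = 1 − Σzᵢ/Kᵢ = -0.380, so a root lies in (0, 1).
Iterate (Newton) starting at ψ₂ = 0.5:
  ψ₂ = 0.500: g = 0.0011, g' = -0.736 → ψ₂ = 0.501
Converged at ψ₂ = 0.501.
  carbon tetrachloride: x = 0.199, y = 0.620
  o-xylene: x = 0.247, y = 0.131
  n-nonane: x = 0.554, y = 0.249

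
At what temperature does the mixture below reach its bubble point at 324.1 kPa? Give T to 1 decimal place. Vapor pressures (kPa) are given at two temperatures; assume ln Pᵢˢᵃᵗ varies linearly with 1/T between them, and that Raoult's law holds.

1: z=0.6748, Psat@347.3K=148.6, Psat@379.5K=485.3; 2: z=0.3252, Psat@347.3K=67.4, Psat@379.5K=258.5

Bubble-point temperature: ΣzᵢPᵢˢᵃᵗ(T) = P. Interpolate ln Pᵢˢᵃᵗ = aᵢ + bᵢ/T.
  T = 347.3 K: ΣzᵢPᵢˢᵃᵗ = 122.19 kPa
  T = 379.5 K: ΣzᵢPᵢˢᵃᵗ = 411.54 kPa
  T = 363.4 K: ΣzᵢPᵢˢᵃᵗ = 230.25 kPa
  T = 371.4 K: ΣzᵢPᵢˢᵃᵗ = 309.18 kPa
  T = 375.4 K: ΣzᵢPᵢˢᵃᵗ = 356.62 kPa
  T = 373.4 K: ΣzᵢPᵢˢᵃᵗ = 332.18 kPa
Interpolating between 371.4 K and 373.4 K gives T ≈ 372.7 K.

T = 372.7 K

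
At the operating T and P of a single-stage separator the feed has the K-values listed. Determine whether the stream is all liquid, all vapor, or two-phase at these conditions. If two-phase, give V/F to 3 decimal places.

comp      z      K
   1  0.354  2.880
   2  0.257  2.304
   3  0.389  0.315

ΣzᵢKᵢ = 1.734; Σzᵢ/Kᵢ = 1.469.
Both exceed 1, so a two-phase solution exists.
Let ψ = V/F and solve Σ zᵢ(Kᵢ−1)/(1+ψ(Kᵢ−1)) = 0.
Newton–Raphson from ψ = 0.5:
  ψ = 0.500: g = 0.1406, g' = -0.915 → ψ = 0.654
  ψ = 0.654: g = -0.0031, g' = -0.978 → ψ = 0.651
Converged at ψ = 0.651.

two-phase, V/F = 0.651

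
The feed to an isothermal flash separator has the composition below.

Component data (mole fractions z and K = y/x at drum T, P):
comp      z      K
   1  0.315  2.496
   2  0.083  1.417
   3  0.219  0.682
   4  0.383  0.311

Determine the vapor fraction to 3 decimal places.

Material balance + equilibrium reduce to Σ zᵢ(Kᵢ−1)/(1+ψ(Kᵢ−1)) = 0.
Check two-phase: ΣzᵢKᵢ = 1.172 > 1 and Σzᵢ/Kᵢ = 1.737 > 1, so g(0) = 0.172 > 0 and g(1) = -0.737 < 0.
Newton–Raphson from ψ = 0.5:
  ψ = 0.500: g = -0.1872, g' = -0.695 → ψ = 0.231
  ψ = 0.231: g = -0.0070, g' = -0.684 → ψ = 0.220
Converged at ψ = 0.220.

ψ = 0.220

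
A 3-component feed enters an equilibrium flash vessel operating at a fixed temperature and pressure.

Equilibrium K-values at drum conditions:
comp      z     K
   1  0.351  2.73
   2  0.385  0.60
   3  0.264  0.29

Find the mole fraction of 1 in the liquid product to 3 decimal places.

Iterate (Newton) starting at β = 0.5:
  β = 0.500: g = -0.1575, g' = -0.718 → β = 0.281
  β = 0.281: g = 0.0012, g' = -0.762 → β = 0.282
Converged at β = 0.282.
Compositions from xᵢ = zᵢ/(1+β(Kᵢ−1)), yᵢ = Kᵢxᵢ:
  1: x = 0.236, y = 0.644
  2: x = 0.434, y = 0.260
  3: x = 0.330, y = 0.096

x_1 = 0.236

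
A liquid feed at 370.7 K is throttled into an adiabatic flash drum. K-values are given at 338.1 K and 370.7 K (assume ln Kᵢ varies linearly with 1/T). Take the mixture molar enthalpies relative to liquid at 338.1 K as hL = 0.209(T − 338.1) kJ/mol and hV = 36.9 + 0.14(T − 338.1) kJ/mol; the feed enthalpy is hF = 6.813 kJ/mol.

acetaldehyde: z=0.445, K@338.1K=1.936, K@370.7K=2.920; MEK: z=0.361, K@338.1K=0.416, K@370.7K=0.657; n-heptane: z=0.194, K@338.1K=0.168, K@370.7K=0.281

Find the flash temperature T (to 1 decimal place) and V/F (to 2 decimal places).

Adiabatic flash: solve Rachford–Rice at each trial T, then check hF = ψ·hV(T) + (1−ψ)·hL(T).
  T = 338.1 K: K = (1.936, 0.416, 0.168), RR gives ψ = 0.070, H_out = 2.566 kJ/mol
  T = 370.7 K: K = (2.920, 0.657, 0.281), RR gives ψ = 0.594, H_out = 27.405 kJ/mol
  T = 354.4 K: K = (2.400, 0.528, 0.220), RR gives ψ = 0.358, H_out = 16.223 kJ/mol
  T = 346.2 K: K = (2.160, 0.470, 0.193), RR gives ψ = 0.226, H_out = 9.898 kJ/mol
  T = 342.1 K: K = (2.045, 0.442, 0.180), RR gives ψ = 0.151, H_out = 6.367 kJ/mol
  T = 344.1 K: K = (2.100, 0.455, 0.186), RR gives ψ = 0.188, H_out = 8.129 kJ/mol
Linear interpolation between T = 342.1 (H_out = 6.367) and T = 344.1 (H_out = 8.129) on hF = 6.813 gives T ≈ 342.6 K, at which ψ = 0.16.

T = 342.6 K, V/F = 0.16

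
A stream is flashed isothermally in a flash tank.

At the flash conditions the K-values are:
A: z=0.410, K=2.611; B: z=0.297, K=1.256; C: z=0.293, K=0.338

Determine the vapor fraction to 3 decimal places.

Iterate (Newton) starting at ψ = 0.37:
  ψ = 0.370: g = 0.2264, g' = -0.659 → ψ = 0.713
  ψ = 0.713: g = 0.0040, g' = -0.705 → ψ = 0.719
Converged at ψ = 0.719.

ψ = 0.719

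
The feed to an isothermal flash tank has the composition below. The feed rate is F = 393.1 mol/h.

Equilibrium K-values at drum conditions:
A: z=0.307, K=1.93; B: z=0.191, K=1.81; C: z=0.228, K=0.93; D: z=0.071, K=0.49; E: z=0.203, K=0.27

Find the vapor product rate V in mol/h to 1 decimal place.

Iterate (Newton) starting at ψ = 0.36:
  ψ = 0.360: g = 0.0719, g' = -0.452 → ψ = 0.519
  ψ = 0.519: g = -0.0030, g' = -0.499 → ψ = 0.513
Converged at ψ = 0.513.
Then V = ψ·F = 0.5132·393.1 = 201.7 mol/h and L = F − V = 191.4 mol/h.

V = 201.7 mol/h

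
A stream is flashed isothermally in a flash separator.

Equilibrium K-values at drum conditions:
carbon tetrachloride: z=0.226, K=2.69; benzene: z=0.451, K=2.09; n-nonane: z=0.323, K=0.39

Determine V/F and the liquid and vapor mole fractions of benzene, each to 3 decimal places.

Material balance + equilibrium reduce to Σ zᵢ(Kᵢ−1)/(1+V/F(Kᵢ−1)) = 0.
g(0) = ΣzᵢKᵢ − 1 = 0.676 and g(1) = 1 − Σzᵢ/Kᵢ = -0.128, so a root lies in (0, 1).
Newton–Raphson from V/F = 0.36:
  V/F = 0.360: g = 0.3380, g' = -0.723 → V/F = 0.827
  V/F = 0.827: g = 0.0199, g' = -0.750 → V/F = 0.854
Converged at V/F = 0.854.
Compositions from xᵢ = zᵢ/(1+V/F(Kᵢ−1)), yᵢ = Kᵢxᵢ:
  carbon tetrachloride: x = 0.093, y = 0.249
  benzene: x = 0.234, y = 0.488
  n-nonane: x = 0.674, y = 0.263

V/F = 0.854, x_benzene = 0.234, y_benzene = 0.488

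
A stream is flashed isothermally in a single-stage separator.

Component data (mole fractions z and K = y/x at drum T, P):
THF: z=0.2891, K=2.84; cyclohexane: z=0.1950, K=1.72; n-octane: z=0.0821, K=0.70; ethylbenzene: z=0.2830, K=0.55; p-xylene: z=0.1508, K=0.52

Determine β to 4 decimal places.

Material balance + equilibrium reduce to Σ zᵢ(Kᵢ−1)/(1+β(Kᵢ−1)) = 0.
g(0) = ΣzᵢKᵢ − 1 = 0.4480 and g(1) = 1 − Σzᵢ/Kᵢ = -0.1370, so a root lies in (0, 1).
Iterate (Newton) starting at β = 0.5:
  β = 0.5000: g = 0.09175, g' = -0.4860 → β = 0.6888
  β = 0.6888: g = 0.00472, g' = -0.4452 → β = 0.6994
Converged at β = 0.6994.

β = 0.6994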